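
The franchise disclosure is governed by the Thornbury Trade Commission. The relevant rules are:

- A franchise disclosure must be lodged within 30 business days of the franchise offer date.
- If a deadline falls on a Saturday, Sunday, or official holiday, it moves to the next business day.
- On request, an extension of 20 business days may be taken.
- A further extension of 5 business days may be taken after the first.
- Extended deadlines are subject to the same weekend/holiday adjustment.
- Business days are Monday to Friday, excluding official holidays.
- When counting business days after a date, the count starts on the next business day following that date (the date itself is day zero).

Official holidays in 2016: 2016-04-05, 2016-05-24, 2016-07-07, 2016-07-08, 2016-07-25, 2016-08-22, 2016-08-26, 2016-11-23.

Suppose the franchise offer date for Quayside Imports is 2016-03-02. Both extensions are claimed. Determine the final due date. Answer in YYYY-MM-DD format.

Counting 30 business days after 2016-03-02 (skipping weekends and listed holidays) reaches 2016-04-14.
2016-04-14 is a Thursday and not a listed holiday, so it stands.
The 20-business-day extension runs from 2016-04-14 to 2016-05-12.
2016-05-12 is a Thursday and not a listed holiday, so it stands.
Counting 5 further business days from 2016-05-12 reaches 2016-05-19.
2016-05-19 is a Thursday and not a listed holiday, so it stands.
Final deadline: 2016-05-19.

2016-05-19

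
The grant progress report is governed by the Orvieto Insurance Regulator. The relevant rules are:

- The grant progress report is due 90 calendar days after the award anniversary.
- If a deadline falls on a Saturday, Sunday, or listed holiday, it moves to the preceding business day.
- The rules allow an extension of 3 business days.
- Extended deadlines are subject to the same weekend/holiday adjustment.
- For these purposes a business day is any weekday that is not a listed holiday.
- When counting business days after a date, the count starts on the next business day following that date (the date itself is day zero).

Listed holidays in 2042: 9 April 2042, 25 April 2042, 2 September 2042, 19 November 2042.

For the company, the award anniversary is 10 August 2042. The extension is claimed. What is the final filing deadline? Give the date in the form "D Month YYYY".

Adding 90 calendar days to 10 August 2042 gives 8 November 2042.
8 November 2042 falls on a Saturday. Rolling to the preceding business day gives 7 November 2042, a Friday.
Counting 3 further business days from 7 November 2042 reaches 12 November 2042.
Since 12 November 2042 is a Wednesday and not a holiday, the date is unchanged.
Final deadline: 12 November 2042.

12 November 2042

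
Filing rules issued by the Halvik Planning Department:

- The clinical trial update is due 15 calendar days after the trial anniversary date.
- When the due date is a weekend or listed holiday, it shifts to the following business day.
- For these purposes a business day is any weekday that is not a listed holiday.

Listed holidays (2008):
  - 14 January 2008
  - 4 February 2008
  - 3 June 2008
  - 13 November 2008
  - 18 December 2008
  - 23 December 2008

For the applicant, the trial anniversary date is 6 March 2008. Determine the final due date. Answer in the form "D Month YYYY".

21 March 2008

Adding 15 calendar days to 6 March 2008 gives 21 March 2008.
21 March 2008 is a Friday and not a listed holiday, so it stands.
Final deadline: 21 March 2008.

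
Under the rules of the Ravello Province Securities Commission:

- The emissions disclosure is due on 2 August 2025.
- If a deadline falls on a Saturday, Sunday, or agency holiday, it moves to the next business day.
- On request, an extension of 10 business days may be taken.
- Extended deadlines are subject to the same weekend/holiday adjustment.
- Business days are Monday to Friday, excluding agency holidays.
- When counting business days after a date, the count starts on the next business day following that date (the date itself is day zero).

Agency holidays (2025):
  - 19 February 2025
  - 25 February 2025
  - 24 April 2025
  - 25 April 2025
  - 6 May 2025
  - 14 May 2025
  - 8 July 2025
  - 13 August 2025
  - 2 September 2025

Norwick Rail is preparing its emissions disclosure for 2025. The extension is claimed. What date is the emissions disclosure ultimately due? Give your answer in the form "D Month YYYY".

19 August 2025

The statutory due date is 2 August 2025.
2 August 2025 is a Saturday, so it moves to the next business day, 4 August 2025 (Monday).
Applying the 10-business-day extension: 10 business days after 4 August 2025 is 19 August 2025.
19 August 2025 is a Tuesday and not a listed holiday, so it stands.
The final due date is 19 August 2025.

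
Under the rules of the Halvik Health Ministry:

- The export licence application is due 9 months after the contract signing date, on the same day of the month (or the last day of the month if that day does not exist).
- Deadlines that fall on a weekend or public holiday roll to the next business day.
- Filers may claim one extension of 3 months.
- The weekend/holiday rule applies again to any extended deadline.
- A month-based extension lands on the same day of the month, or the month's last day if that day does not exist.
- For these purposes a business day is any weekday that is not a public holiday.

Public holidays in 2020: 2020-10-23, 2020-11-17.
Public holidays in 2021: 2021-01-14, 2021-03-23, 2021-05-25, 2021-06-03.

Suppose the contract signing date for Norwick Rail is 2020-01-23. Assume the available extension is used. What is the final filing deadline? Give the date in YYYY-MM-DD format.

2021-01-26

9 months from 2020-01-23 is 2020-10-23.
Because 2020-10-23 is a listed holiday, the deadline becomes 2020-10-26 (Monday).
Add 3 months to 2020-10-26: 2021-01-26.
2021-01-26 is a Tuesday and not a listed holiday, so it stands.
So the filing is due 2021-01-26.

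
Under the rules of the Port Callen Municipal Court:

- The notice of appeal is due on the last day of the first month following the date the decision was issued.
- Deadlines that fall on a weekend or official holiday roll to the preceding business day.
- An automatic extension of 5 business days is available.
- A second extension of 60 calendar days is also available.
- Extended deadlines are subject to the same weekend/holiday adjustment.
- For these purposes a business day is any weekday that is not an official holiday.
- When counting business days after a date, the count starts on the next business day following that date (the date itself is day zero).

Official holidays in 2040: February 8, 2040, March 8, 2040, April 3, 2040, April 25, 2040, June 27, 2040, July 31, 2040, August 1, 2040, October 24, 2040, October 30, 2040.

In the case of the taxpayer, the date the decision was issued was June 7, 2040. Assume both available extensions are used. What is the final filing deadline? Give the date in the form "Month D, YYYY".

1 month after June 7, 2040 falls in July 2040; the last day of that month is July 31, 2040.
July 31, 2040 is a listed holiday; the preceding business day is July 30, 2040 (Monday).
The 5-business-day extension runs from July 30, 2040 to August 8, 2040.
Since August 8, 2040 is a Wednesday and not a holiday, the date is unchanged.
With the 60-day extension, August 8, 2040 becomes October 7, 2040.
October 7, 2040 is a Sunday; the preceding business day is October 5, 2040 (Friday).
Final deadline: October 5, 2040.

October 5, 2040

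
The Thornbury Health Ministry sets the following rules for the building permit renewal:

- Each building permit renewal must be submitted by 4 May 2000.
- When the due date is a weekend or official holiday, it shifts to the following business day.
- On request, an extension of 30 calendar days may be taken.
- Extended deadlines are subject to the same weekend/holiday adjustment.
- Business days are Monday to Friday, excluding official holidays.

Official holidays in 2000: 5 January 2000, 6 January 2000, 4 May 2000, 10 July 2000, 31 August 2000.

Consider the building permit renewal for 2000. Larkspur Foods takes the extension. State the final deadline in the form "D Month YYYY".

The statutory due date is 4 May 2000.
4 May 2000 is a listed holiday; the next business day is 5 May 2000 (Friday).
With the 30-day extension, 5 May 2000 becomes 4 June 2000.
4 June 2000 is a Sunday, so it moves to the next business day, 5 June 2000 (Monday).
So the filing is due 5 June 2000.

5 June 2000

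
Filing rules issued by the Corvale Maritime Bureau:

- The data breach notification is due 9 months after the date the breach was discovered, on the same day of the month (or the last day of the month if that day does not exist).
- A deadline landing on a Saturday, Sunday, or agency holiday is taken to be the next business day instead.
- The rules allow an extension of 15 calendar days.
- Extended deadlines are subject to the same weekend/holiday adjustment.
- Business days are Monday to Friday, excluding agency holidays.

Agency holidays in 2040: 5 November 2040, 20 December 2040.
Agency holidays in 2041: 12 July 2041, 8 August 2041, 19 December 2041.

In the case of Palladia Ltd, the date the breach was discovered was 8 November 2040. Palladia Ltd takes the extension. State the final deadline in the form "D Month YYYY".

9 months from 8 November 2040 is 8 August 2041.
8 August 2041 falls on a listed holiday. Rolling to the next business day gives 9 August 2041, a Friday.
Applying the 15-calendar-day extension: 9 August 2041 + 15 days = 24 August 2041.
Because 24 August 2041 is a Saturday, the deadline becomes 26 August 2041 (Monday).
The final due date is 26 August 2041.

26 August 2041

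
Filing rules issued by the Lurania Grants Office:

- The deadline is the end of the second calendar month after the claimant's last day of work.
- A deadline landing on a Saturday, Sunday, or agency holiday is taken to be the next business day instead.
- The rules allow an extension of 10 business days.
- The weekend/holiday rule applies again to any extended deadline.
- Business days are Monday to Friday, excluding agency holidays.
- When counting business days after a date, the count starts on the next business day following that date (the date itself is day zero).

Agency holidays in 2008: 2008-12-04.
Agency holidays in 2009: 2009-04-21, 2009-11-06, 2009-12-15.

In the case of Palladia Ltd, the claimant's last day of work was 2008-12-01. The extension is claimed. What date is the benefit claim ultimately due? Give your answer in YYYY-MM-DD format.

The second month after 2008-12-01 is February 2009, whose last day is 2009-02-28.
2009-02-28 falls on a Saturday. Rolling to the next business day gives 2009-03-02, a Monday.
The 10-business-day extension runs from 2009-03-02 to 2009-03-16.
2009-03-16 falls on a Monday, which is a business day, so no adjustment is needed.
Deadline: 2009-03-16.

2009-03-16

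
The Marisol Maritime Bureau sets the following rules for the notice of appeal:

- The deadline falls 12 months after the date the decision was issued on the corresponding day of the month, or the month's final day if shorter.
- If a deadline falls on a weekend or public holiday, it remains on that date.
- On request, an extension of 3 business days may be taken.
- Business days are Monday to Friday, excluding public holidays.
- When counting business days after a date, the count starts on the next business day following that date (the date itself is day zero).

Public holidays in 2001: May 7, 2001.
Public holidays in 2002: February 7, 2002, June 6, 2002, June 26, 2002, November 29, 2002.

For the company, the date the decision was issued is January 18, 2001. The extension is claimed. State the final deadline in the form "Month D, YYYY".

12 months after January 18, 2001, on the same day of the month, is January 18, 2002.
No adjustment is made for weekends or holidays, so January 18, 2002 stands.
Counting 3 further business days from January 18, 2002 reaches January 23, 2002.
No adjustment is made for weekends or holidays, so January 23, 2002 stands.
The final due date is January 23, 2002.

January 23, 2002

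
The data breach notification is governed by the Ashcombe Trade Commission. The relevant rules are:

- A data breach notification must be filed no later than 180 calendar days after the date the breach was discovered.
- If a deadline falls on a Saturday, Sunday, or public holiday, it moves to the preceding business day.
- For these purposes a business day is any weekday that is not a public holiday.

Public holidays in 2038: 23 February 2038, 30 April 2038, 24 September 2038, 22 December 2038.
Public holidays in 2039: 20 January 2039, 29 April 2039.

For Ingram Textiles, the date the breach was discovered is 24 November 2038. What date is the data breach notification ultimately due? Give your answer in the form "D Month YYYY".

23 May 2039

Adding 180 calendar days to 24 November 2038 gives 23 May 2039.
Since 23 May 2039 is a Monday and not a holiday, the date is unchanged.
The final due date is 23 May 2039.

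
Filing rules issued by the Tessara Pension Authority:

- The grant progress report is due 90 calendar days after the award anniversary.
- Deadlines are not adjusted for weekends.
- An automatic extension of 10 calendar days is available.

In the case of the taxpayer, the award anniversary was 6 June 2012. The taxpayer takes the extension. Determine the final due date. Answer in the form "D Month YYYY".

Adding 90 calendar days to 6 June 2012 gives 4 September 2012.
No adjustment is made for weekends or holidays, so 4 September 2012 stands.
The 10-calendar-day extension moves the deadline from 4 September 2012 to 14 September 2012.
14 September 2012 is a Friday; no weekend or holiday adjustment applies.
The final due date is 14 September 2012.

14 September 2012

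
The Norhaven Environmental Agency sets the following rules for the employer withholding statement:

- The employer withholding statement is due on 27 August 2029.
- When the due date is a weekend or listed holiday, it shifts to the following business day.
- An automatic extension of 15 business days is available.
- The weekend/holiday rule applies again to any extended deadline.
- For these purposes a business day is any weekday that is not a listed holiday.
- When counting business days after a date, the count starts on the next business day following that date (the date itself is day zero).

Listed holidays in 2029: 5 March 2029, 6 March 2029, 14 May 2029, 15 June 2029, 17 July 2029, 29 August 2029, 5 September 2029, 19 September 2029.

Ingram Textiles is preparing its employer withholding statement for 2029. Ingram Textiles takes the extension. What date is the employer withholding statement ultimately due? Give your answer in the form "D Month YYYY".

Start from the fixed due date, 27 August 2029.
27 August 2029 is a Monday and not a listed holiday, so it stands.
Counting 15 further business days from 27 August 2029 reaches 20 September 2029.
20 September 2029 (Thursday) is already a business day.
Deadline: 20 September 2029.

20 September 2029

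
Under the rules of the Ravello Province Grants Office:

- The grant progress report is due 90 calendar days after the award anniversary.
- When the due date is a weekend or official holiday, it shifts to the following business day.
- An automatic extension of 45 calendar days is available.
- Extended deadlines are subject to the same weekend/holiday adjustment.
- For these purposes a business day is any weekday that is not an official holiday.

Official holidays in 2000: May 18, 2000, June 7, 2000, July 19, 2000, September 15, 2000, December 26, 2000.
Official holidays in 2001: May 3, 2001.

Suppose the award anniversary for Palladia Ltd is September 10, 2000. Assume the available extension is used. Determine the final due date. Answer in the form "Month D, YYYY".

January 25, 2001

Trigger date September 10, 2000 + 90 calendar days = December 9, 2000.
December 9, 2000 is a Saturday; the next business day is December 11, 2000 (Monday).
With the 45-day extension, December 11, 2000 becomes January 25, 2001.
January 25, 2001 falls on a Thursday, which is a business day, so no adjustment is needed.
Deadline: January 25, 2001.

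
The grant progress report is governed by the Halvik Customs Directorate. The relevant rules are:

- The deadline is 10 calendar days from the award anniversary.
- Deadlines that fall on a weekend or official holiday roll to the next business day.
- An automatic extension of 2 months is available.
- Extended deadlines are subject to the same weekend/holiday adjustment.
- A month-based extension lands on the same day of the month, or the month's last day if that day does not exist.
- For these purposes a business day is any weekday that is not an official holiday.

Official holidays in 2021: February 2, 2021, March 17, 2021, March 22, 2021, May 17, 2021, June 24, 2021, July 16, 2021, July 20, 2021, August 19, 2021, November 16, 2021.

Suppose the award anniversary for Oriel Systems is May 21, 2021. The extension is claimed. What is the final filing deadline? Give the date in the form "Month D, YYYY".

From May 21, 2021, 10 calendar days later is May 31, 2021.
Since May 31, 2021 is a Monday and not a holiday, the date is unchanged.
The 2 months extension carries May 31, 2021 to July 31, 2021.
July 31, 2021 is a Saturday; the next business day is August 2, 2021 (Monday).
So the filing is due August 2, 2021.

August 2, 2021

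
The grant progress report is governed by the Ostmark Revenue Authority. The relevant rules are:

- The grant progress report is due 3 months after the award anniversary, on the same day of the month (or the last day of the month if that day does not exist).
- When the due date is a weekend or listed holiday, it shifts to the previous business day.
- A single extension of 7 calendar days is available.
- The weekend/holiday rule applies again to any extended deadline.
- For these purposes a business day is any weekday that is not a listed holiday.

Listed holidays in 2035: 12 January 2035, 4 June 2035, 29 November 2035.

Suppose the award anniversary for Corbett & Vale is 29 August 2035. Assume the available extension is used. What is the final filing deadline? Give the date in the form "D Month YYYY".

5 December 2035

3 months after 29 August 2035, on the same day of the month, is 29 November 2035.
29 November 2035 is a listed holiday; the preceding business day is 28 November 2035 (Wednesday).
Add the 7 calendar-day extension to 28 November 2035: 5 December 2035.
5 December 2035 (Wednesday) is already a business day.
So the filing is due 5 December 2035.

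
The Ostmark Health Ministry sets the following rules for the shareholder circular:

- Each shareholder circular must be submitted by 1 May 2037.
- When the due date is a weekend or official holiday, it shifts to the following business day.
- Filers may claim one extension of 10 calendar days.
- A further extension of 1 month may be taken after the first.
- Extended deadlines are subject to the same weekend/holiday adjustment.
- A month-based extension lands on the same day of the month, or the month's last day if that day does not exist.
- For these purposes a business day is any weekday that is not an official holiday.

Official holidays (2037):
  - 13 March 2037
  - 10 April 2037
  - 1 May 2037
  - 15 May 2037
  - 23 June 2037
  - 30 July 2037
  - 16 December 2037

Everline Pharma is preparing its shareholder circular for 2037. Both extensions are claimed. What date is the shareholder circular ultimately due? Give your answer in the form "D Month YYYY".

15 June 2037

The stated deadline is 1 May 2037.
1 May 2037 falls on a listed holiday. Rolling to the next business day gives 4 May 2037, a Monday.
With the 10-day extension, 4 May 2037 becomes 14 May 2037.
14 May 2037 (Thursday) is already a business day.
The 1 month extension carries 14 May 2037 to 14 June 2037.
Because 14 June 2037 is a Sunday, the deadline becomes 15 June 2037 (Monday).
Final deadline: 15 June 2037.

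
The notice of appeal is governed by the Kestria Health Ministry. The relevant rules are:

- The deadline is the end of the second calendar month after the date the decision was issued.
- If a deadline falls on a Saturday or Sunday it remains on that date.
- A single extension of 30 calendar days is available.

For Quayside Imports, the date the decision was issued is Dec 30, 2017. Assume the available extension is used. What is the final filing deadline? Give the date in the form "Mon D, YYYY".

Mar 30, 2018

The second month after Dec 30, 2017 is February 2018, whose last day is Feb 28, 2018.
Feb 28, 2018 falls on a Wednesday. The rules make no weekend/holiday allowance, so it remains Feb 28, 2018.
Applying the 30-calendar-day extension: Feb 28, 2018 + 30 days = Mar 30, 2018.
Mar 30, 2018 falls on a Friday. The rules make no weekend/holiday allowance, so it remains Mar 30, 2018.
Final deadline: Mar 30, 2018.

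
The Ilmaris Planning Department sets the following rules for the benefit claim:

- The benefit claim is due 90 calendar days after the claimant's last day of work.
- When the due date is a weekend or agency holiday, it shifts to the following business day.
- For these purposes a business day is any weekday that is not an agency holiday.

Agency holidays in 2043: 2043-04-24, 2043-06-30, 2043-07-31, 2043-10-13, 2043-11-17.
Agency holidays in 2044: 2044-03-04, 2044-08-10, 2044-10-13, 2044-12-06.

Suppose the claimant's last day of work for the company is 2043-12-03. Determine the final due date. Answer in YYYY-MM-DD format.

90 calendar days after 2043-12-03 is 2044-03-02.
2044-03-02 (Wednesday) is already a business day.
Deadline: 2044-03-02.

2044-03-02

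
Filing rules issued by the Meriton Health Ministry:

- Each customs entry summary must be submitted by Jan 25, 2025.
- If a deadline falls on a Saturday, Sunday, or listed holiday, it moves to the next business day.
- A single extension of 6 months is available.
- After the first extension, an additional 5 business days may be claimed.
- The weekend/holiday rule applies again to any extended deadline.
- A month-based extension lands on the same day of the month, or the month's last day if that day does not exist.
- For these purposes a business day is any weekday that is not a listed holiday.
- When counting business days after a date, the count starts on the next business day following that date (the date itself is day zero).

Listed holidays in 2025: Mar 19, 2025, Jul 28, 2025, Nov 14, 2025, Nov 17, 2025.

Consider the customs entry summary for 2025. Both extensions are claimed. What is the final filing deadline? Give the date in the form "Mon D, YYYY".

Aug 5, 2025

The stated deadline is Jan 25, 2025.
Because Jan 25, 2025 is a Saturday, the deadline becomes Jan 27, 2025 (Monday).
Add 6 months to Jan 27, 2025: Jul 27, 2025.
Jul 27, 2025 is a Sunday; the next business day is Jul 29, 2025 (Tuesday).
Applying the 5-business-day extension: 5 business days after Jul 29, 2025 is Aug 5, 2025.
Since Aug 5, 2025 is a Tuesday and not a holiday, the date is unchanged.
Final deadline: Aug 5, 2025.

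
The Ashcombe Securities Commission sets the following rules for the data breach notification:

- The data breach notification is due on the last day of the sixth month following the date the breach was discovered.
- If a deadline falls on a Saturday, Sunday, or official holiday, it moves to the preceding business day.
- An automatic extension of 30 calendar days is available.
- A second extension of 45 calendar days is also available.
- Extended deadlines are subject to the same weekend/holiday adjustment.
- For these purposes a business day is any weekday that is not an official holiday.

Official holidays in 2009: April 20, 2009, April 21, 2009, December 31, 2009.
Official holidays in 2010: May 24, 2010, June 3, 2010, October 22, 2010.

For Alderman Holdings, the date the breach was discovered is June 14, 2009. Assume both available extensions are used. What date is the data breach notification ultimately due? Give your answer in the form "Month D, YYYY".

March 15, 2010

6 months after June 14, 2009 falls in December 2009; the last day of that month is December 31, 2009.
December 31, 2009 is a listed holiday, so it moves to the preceding business day, December 30, 2009 (Wednesday).
Add the 30 calendar-day extension to December 30, 2009: January 29, 2010.
January 29, 2010 (Friday) is already a business day.
Applying the 45-calendar-day extension: January 29, 2010 + 45 days = March 15, 2010.
Since March 15, 2010 is a Monday and not a holiday, the date is unchanged.
The final due date is March 15, 2010.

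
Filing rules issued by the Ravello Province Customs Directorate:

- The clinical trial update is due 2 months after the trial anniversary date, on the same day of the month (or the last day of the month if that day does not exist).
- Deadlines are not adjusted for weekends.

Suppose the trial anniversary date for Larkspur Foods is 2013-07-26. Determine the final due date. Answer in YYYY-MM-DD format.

2013-09-26

2 months after 2013-07-26, on the same day of the month, is 2013-09-26.
2013-09-26 falls on a Thursday. The rules make no weekend/holiday allowance, so it remains 2013-09-26.
So the filing is due 2013-09-26.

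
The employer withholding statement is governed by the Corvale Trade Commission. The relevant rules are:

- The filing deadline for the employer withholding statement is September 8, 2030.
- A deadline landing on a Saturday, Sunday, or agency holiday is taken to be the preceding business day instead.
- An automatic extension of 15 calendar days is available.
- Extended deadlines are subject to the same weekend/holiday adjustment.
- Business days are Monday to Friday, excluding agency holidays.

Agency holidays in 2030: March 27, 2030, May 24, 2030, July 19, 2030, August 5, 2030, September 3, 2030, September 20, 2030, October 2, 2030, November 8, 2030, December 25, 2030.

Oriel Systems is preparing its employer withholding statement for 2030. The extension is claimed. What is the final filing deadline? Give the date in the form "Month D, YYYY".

The stated deadline is September 8, 2030.
September 8, 2030 is a Sunday, so it moves to the preceding business day, September 6, 2030 (Friday).
Add the 15 calendar-day extension to September 6, 2030: September 21, 2030.
September 21, 2030 is a Saturday; the preceding business day is September 19, 2030 (Thursday).
The final due date is September 19, 2030.

September 19, 2030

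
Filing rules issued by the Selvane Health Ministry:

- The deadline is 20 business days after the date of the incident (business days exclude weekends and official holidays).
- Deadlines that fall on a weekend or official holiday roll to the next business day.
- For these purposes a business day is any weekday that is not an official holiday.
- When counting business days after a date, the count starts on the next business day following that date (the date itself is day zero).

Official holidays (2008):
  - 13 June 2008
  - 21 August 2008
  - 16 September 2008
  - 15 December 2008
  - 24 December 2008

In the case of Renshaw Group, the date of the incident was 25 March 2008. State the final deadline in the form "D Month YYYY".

22 April 2008

Starting the day after 25 March 2008 and counting 20 business days lands on 22 April 2008.
22 April 2008 (Tuesday) is already a business day.
The final due date is 22 April 2008.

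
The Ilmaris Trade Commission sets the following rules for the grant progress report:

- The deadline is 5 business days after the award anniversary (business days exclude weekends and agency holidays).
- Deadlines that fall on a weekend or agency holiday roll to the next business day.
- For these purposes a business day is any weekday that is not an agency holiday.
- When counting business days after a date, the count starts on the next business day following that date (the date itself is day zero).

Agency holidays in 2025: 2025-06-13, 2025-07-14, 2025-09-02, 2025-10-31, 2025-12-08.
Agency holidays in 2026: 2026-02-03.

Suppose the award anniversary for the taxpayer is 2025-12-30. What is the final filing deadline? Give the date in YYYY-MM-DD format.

2026-01-06

Counting 5 business days after 2025-12-30 (skipping weekends and listed holidays) reaches 2026-01-06.
Since 2026-01-06 is a Tuesday and not a holiday, the date is unchanged.
The final due date is 2026-01-06.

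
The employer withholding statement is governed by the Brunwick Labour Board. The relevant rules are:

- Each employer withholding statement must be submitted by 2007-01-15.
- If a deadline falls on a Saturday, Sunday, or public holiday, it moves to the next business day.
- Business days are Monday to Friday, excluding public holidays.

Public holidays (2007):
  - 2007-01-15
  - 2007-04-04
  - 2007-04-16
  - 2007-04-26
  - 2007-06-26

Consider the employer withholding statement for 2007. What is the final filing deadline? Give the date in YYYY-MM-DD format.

2007-01-16

The statutory due date is 2007-01-15.
2007-01-15 is a listed holiday, so it moves to the next business day, 2007-01-16 (Tuesday).
Final deadline: 2007-01-16.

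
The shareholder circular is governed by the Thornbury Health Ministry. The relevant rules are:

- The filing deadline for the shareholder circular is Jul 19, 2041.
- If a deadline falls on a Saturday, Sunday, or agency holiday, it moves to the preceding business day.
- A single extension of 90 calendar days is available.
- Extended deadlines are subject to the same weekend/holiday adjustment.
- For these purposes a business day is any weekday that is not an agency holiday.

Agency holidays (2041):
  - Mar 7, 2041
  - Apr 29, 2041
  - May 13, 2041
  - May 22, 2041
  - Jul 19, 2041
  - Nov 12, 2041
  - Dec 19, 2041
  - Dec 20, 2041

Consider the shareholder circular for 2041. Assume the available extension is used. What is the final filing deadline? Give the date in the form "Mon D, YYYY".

Oct 16, 2041

Start from the fixed due date, Jul 19, 2041.
Because Jul 19, 2041 is a listed holiday, the deadline becomes Jul 18, 2041 (Thursday).
Applying the 90-calendar-day extension: Jul 18, 2041 + 90 days = Oct 16, 2041.
Oct 16, 2041 (Wednesday) is already a business day.
Deadline: Oct 16, 2041.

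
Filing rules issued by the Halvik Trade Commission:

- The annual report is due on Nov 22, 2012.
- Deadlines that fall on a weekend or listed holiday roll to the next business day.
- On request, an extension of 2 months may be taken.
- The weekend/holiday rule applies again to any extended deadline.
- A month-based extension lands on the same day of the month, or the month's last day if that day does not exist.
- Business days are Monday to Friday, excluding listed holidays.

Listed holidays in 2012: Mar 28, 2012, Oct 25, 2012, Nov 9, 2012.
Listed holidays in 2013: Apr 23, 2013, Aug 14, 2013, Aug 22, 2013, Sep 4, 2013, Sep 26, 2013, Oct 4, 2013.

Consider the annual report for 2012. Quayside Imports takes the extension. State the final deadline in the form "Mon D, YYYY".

The statutory due date is Nov 22, 2012.
Nov 22, 2012 (Thursday) is already a business day.
The 2 months extension carries Nov 22, 2012 to Jan 22, 2013.
Since Jan 22, 2013 is a Tuesday and not a holiday, the date is unchanged.
Final deadline: Jan 22, 2013.

Jan 22, 2013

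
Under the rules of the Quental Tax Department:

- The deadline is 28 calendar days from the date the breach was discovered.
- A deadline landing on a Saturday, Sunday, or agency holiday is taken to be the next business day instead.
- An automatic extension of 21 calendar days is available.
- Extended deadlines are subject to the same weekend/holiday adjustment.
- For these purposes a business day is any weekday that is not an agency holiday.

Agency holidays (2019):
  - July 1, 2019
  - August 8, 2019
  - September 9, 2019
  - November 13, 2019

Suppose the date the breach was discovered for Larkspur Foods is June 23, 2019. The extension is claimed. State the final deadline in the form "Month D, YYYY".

28 calendar days after June 23, 2019 is July 21, 2019.
Because July 21, 2019 is a Sunday, the deadline becomes July 22, 2019 (Monday).
Add the 21 calendar-day extension to July 22, 2019: August 12, 2019.
August 12, 2019 (Monday) is already a business day.
Deadline: August 12, 2019.

August 12, 2019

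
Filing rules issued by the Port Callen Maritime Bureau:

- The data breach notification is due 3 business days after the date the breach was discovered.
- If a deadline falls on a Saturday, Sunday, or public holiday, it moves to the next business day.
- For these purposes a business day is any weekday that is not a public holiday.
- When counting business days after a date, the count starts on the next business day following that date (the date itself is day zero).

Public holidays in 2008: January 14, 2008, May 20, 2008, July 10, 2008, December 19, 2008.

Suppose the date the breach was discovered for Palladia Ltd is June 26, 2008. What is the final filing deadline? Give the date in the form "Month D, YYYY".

July 1, 2008

Counting 3 business days after June 26, 2008 (skipping weekends and listed holidays) reaches July 1, 2008.
July 1, 2008 (Tuesday) is already a business day.
Deadline: July 1, 2008.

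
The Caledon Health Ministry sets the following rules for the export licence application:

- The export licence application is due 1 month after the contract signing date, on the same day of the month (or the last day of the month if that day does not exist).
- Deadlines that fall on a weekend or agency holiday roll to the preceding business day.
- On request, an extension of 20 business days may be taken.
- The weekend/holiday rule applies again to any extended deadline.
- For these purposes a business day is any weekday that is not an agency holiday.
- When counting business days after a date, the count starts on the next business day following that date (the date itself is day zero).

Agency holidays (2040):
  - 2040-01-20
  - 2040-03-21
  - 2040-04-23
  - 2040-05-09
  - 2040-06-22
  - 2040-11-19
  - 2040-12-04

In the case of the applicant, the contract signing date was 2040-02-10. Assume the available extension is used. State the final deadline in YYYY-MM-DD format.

2040-04-09

1 month after 2040-02-10, on the same day of the month, is 2040-03-10.
Because 2040-03-10 is a Saturday, the deadline becomes 2040-03-09 (Friday).
The 20-business-day extension runs from 2040-03-09 to 2040-04-09.
Since 2040-04-09 is a Monday and not a holiday, the date is unchanged.
So the filing is due 2040-04-09.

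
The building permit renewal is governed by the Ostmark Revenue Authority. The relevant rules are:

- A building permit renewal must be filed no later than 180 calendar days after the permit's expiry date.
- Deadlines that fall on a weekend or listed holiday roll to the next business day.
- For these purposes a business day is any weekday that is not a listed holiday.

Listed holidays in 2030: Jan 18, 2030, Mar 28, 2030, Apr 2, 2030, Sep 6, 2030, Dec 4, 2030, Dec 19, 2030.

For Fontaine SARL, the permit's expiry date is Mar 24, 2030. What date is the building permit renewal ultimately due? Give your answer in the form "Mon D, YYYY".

From Mar 24, 2030, 180 calendar days later is Sep 20, 2030.
Since Sep 20, 2030 is a Friday and not a holiday, the date is unchanged.
The final due date is Sep 20, 2030.

Sep 20, 2030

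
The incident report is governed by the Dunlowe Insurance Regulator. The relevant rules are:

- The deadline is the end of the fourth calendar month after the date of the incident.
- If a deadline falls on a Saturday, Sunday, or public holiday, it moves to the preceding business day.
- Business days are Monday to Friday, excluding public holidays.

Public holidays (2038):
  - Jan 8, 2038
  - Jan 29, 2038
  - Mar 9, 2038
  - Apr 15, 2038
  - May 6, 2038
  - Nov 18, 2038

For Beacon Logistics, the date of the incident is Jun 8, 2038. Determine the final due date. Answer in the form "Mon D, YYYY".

The fourth month after Jun 8, 2038 is October 2038, whose last day is Oct 31, 2038.
Oct 31, 2038 falls on a Sunday. Rolling to the preceding business day gives Oct 29, 2038, a Friday.
Deadline: Oct 29, 2038.

Oct 29, 2038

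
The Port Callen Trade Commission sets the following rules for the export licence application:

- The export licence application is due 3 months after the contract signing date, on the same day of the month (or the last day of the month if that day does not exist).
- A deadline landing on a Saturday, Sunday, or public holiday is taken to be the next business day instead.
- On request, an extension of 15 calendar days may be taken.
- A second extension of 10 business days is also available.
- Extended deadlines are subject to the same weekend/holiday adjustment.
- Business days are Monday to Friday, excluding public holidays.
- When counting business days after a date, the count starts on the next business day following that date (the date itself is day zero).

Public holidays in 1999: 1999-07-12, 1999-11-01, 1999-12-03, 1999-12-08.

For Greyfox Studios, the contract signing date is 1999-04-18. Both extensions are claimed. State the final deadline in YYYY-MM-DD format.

3 months after 1999-04-18, on the same day of the month, is 1999-07-18.
Because 1999-07-18 is a Sunday, the deadline becomes 1999-07-19 (Monday).
The 15-calendar-day extension moves the deadline from 1999-07-19 to 1999-08-03.
1999-08-03 is a Tuesday and not a listed holiday, so it stands.
Applying the 10-business-day extension: 10 business days after 1999-08-03 is 1999-08-17.
1999-08-17 falls on a Tuesday, which is a business day, so no adjustment is needed.
Deadline: 1999-08-17.

1999-08-17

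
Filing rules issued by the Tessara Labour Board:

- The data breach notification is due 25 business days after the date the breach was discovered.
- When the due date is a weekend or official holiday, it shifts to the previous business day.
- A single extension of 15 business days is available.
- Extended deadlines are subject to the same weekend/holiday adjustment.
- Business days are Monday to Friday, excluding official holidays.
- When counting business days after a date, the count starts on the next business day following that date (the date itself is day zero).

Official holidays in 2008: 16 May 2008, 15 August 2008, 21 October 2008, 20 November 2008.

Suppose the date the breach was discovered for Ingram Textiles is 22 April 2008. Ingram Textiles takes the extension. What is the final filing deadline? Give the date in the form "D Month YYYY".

18 June 2008

25 business days after 22 April 2008, excluding weekends and holidays, is 28 May 2008.
28 May 2008 is a Wednesday and not a listed holiday, so it stands.
Counting 15 further business days from 28 May 2008 reaches 18 June 2008.
18 June 2008 (Wednesday) is already a business day.
The final due date is 18 June 2008.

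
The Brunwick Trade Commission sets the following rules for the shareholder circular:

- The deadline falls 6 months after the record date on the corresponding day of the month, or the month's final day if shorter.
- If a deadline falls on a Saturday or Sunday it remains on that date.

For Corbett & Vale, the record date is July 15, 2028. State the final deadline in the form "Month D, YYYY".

6 months from July 15, 2028 is January 15, 2029.
January 15, 2029 is a Monday; no weekend or holiday adjustment applies.
Final deadline: January 15, 2029.

January 15, 2029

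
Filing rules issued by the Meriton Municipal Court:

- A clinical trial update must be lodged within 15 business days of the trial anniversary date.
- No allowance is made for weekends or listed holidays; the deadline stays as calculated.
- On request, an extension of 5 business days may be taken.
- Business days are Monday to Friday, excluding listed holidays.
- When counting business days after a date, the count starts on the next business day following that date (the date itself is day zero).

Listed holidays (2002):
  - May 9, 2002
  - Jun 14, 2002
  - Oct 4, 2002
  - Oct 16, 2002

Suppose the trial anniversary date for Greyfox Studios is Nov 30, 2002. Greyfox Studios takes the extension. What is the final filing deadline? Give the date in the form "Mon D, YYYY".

Starting the day after Nov 30, 2002 and counting 15 business days lands on Dec 20, 2002.
Dec 20, 2002 is a Friday; no weekend or holiday adjustment applies.
Counting 5 further business days from Dec 20, 2002 reaches Dec 27, 2002.
Dec 27, 2002 falls on a Friday. The rules make no weekend/holiday allowance, so it remains Dec 27, 2002.
Deadline: Dec 27, 2002.

Dec 27, 2002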